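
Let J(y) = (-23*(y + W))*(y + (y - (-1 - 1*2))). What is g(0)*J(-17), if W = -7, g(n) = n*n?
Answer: 0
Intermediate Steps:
g(n) = n**2
J(y) = (3 + 2*y)*(161 - 23*y) (J(y) = (-23*(y - 7))*(y + (y - (-1 - 1*2))) = (-23*(-7 + y))*(y + (y - (-1 - 2))) = (161 - 23*y)*(y + (y - 1*(-3))) = (161 - 23*y)*(y + (y + 3)) = (161 - 23*y)*(y + (3 + y)) = (161 - 23*y)*(3 + 2*y) = (3 + 2*y)*(161 - 23*y))
g(0)*J(-17) = 0**2*(483 - 46*(-17)**2 + 253*(-17)) = 0*(483 - 46*289 - 4301) = 0*(483 - 13294 - 4301) = 0*(-17112) = 0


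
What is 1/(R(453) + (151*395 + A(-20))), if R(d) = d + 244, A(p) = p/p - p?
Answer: 1/60363 ≈ 1.6566e-5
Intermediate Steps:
A(p) = 1 - p
R(d) = 244 + d
1/(R(453) + (151*395 + A(-20))) = 1/((244 + 453) + (151*395 + (1 - 1*(-20)))) = 1/(697 + (59645 + (1 + 20))) = 1/(697 + (59645 + 21)) = 1/(697 + 59666) = 1/60363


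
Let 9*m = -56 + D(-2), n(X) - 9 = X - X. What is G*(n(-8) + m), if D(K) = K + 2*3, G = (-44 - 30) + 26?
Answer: -464/3 ≈ -154.67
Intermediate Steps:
n(X) = 9 (n(X) = 9 + (X - X) = 9 + 0 = 9)
G = -48 (G = -74 + 26 = -48)
D(K) = 6 + K (D(K) = K + 6 = 6 + K)
m = -52/9 (m = (-56 + (6 - 2))/9 = (-56 + 4)/9 = (1/9)*(-52) = -52/9 ≈ -5.7778)
G*(n(-8) + m) = -48*(9 - 52/9) = -48*29/9 = -464/3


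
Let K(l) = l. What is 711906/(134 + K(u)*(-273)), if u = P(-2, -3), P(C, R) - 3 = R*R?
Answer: -355953/1571 ≈ -226.58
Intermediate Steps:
P(C, R) = 3 + R² (P(C, R) = 3 + R*R = 3 + R²)
u = 12 (u = 3 + (-3)² = 3 + 9 = 12)
711906/(134 + K(u)*(-273)) = 711906/(134 + 12*(-273)) = 711906/(134 - 3276) = 711906/(-3142) = 711906*(-1/3142) = -355953/1571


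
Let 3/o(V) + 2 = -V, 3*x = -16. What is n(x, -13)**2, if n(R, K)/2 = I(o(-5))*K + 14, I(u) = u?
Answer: 4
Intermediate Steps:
x = -16/3 (x = (1/3)*(-16) = -16/3 ≈ -5.3333)
o(V) = 3/(-2 - V)
n(R, K) = 28 + 2*K (n(R, K) = 2*((-3/(2 - 5))*K + 14) = 2*((-3/(-3))*K + 14) = 2*((-3*(-1/3))*K + 14) = 2*(1*K + 14) = 2*(K + 14) = 2*(14 + K) = 28 + 2*K)
n(x, -13)**2 = (28 + 2*(-13))**2 = (28 - 26)**2 = 2**2 = 4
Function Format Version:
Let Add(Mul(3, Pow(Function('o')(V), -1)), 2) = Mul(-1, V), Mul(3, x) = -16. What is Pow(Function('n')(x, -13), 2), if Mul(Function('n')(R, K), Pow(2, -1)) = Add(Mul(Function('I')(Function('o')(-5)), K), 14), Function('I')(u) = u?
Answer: 4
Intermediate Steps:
x = Rational(-16, 3) (x = Mul(Rational(1, 3), -16) = Rational(-16, 3) ≈ -5.3333)
Function('o')(V) = Mul(3, Pow(Add(-2, Mul(-1, V)), -1))
Function('n')(R, K) = Add(28, Mul(2, K)) (Function('n')(R, K) = Mul(2, Add(Mul(Mul(-3, Pow(Add(2, -5), -1)), K), 14)) = Mul(2, Add(Mul(Mul(-3, Pow(-3, -1)), K), 14)) = Mul(2, Add(Mul(Mul(-3, Rational(-1, 3)), K), 14)) = Mul(2, Add(Mul(1, K), 14)) = Mul(2, Add(K, 14)) = Mul(2, Add(14, K)) = Add(28, Mul(2, K)))
Pow(Function('n')(x, -13), 2) = Pow(Add(28, Mul(2, -13)), 2) = Pow(Add(28, -26), 2) = Pow(2, 2) = 4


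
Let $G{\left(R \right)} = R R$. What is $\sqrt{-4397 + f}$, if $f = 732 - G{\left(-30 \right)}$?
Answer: $i \sqrt{4565} \approx 67.565 i$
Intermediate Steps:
$G{\left(R \right)} = R^{2}$
$f = -168$ ($f = 732 - \left(-30\right)^{2} = 732 - 900 = -168$)
$\sqrt{-4397 + f} = \sqrt{-4397 - 168} = \sqrt{-4565} = i \sqrt{4565}$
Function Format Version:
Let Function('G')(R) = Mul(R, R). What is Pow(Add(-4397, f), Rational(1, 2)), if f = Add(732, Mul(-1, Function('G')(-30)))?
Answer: Mul(I, Pow(4565, Rational(1, 2))) ≈ Mul(67.565, I)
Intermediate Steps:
Function('G')(R) = Pow(R, 2)
f = -168 (f = Add(732, Mul(-1, Pow(-30, 2))) = Add(732, Mul(-1, 900)) = Add(732, -900) = -168)
Pow(Add(-4397, f), Rational(1, 2)) = Pow(Add(-4397, -168), Rational(1, 2)) = Pow(-4565, Rational(1, 2)) = Mul(I, Pow(4565, Rational(1, 2)))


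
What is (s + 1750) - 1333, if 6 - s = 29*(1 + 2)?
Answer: 336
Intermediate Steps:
s = -81 (s = 6 - 29*(1 + 2) = 6 - 29*3 = 6 - 1*87 = 6 - 87 = -81)
(s + 1750) - 1333 = (-81 + 1750) - 1333 = 1669 - 1333 = 336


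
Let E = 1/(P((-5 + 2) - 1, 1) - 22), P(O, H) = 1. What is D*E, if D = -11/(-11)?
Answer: -1/21 ≈ -0.047619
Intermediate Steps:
D = 1 (D = -11*(-1/11) = 1)
E = -1/21 (E = 1/(1 - 22) = 1/(-21) = -1/21 ≈ -0.047619)
D*E = 1*(-1/21) = -1/21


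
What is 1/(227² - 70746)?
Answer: -1/19217 ≈ -5.2037e-5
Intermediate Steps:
1/(227² - 70746) = 1/(51529 - 70746) = 1/(-19217) = -1/19217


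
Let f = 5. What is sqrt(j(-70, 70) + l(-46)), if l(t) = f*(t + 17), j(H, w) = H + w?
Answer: I*sqrt(145) ≈ 12.042*I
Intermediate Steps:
l(t) = 85 + 5*t (l(t) = 5*(t + 17) = 5*(17 + t) = 85 + 5*t)
sqrt(j(-70, 70) + l(-46)) = sqrt((-70 + 70) + (85 + 5*(-46))) = sqrt(0 + (85 - 230)) = sqrt(0 - 145) = sqrt(-145) = I*sqrt(145)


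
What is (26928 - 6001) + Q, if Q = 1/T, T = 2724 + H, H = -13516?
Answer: 225844183/10792 ≈ 20927.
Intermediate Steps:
T = -10792 (T = 2724 - 13516 = -10792)
Q = -1/10792 (Q = 1/(-10792) = -1/10792 ≈ -9.2661e-5)
(26928 - 6001) + Q = (26928 - 6001) - 1/10792 = 20927 - 1/10792 = 225844183/10792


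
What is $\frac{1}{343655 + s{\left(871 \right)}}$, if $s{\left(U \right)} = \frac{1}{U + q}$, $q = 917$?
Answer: $\frac{1788}{614455141} \approx 2.9099 \cdot 10^{-6}$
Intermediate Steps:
$s{\left(U \right)} = \frac{1}{917 + U}$ ($s{\left(U \right)} = \frac{1}{U + 917} = \frac{1}{917 + U}$)
$\frac{1}{343655 + s{\left(871 \right)}} = \frac{1}{343655 + \frac{1}{917 + 871}} = \frac{1}{343655 + \frac{1}{1788}} = \frac{1}{\frac{614455141}{1788}} = \frac{1788}{614455141}$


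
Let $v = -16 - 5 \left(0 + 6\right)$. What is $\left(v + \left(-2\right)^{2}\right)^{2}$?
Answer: $1764$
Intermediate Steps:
$v = -46$ ($v = -16 - 5 \cdot 6 = -16 - 30 = -46$)
$\left(v + \left(-2\right)^{2}\right)^{2} = \left(-46 + \left(-2\right)^{2}\right)^{2} = \left(-46 + 4\right)^{2} = \left(-42\right)^{2} = 1764$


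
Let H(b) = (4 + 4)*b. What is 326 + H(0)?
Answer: 326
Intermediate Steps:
H(b) = 8*b
326 + H(0) = 326 + 8*0 = 326 + 0 = 326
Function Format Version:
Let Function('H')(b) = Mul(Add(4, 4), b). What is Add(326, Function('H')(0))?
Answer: 326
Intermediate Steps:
Function('H')(b) = Mul(8, b)
Add(326, Function('H')(0)) = Add(326, Mul(8, 0)) = Add(326, 0) = 326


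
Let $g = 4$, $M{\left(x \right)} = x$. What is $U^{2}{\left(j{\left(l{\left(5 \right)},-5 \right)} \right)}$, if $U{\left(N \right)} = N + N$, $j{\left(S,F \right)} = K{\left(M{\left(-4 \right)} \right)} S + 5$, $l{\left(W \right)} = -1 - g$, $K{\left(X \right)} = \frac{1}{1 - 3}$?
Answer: $225$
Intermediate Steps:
$K{\left(X \right)} = - \frac{1}{2}$ ($K{\left(X \right)} = \frac{1}{-2} = - \frac{1}{2}$)
$l{\left(W \right)} = -5$ ($l{\left(W \right)} = -1 - 4 = -5$)
$j{\left(S,F \right)} = 5 - \frac{S}{2}$ ($j{\left(S,F \right)} = - \frac{S}{2} + 5 = 5 - \frac{S}{2}$)
$U{\left(N \right)} = 2 N$
$U^{2}{\left(j{\left(l{\left(5 \right)},-5 \right)} \right)} = \left(2 \left(5 - - \frac{5}{2}\right)\right)^{2} = \left(2 \left(5 + \frac{5}{2}\right)\right)^{2} = \left(2 \cdot \frac{15}{2}\right)^{2} = 15^{2} = 225$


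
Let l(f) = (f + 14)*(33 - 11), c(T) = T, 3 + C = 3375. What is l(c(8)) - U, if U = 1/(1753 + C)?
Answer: 2480499/5125 ≈ 484.00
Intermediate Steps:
C = 3372 (C = -3 + 3375 = 3372)
l(f) = 308 + 22*f (l(f) = (14 + f)*22 = 308 + 22*f)
U = 1/5125 (U = 1/(1753 + 3372) = 1/5125 ≈ 0.00019512)
l(c(8)) - U = (308 + 22*8) - 1*1/5125 = (308 + 176) - 1/5125 = 484 - 1/5125 = 2480499/5125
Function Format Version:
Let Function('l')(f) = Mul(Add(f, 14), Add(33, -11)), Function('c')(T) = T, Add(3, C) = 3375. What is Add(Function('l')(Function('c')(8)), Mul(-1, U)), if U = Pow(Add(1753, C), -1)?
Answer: Rational(2480499, 5125) ≈ 484.00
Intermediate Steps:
C = 3372 (C = Add(-3, 3375) = 3372)
Function('l')(f) = Add(308, Mul(22, f)) (Function('l')(f) = Mul(Add(14, f), 22) = Add(308, Mul(22, f)))
U = Rational(1, 5125) (U = Pow(Add(1753, 3372), -1) = Pow(5125, -1) = Rational(1, 5125) ≈ 0.00019512)
Add(Function('l')(Function('c')(8)), Mul(-1, U)) = Add(Add(308, Mul(22, 8)), Mul(-1, Rational(1, 5125))) = Add(Add(308, 176), Rational(-1, 5125)) = Add(484, Rational(-1, 5125)) = Rational(2480499, 5125)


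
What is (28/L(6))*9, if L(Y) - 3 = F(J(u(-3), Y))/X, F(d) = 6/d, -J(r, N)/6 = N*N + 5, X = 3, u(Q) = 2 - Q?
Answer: 7749/92 ≈ 84.228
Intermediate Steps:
J(r, N) = -30 - 6*N² (J(r, N) = -6*(N*N + 5) = -6*(N² + 5) = -6*(5 + N²) = -30 - 6*N²)
L(Y) = 3 + 2/(-30 - 6*Y²) (L(Y) = 3 + (6/(-30 - 6*Y²))/3 = 3 + (6/(-30 - 6*Y²))*(⅓) = 3 + 2/(-30 - 6*Y²))
(28/L(6))*9 = (28/(((44 + 9*6²)/(3*(5 + 6²)))))*9 = (28/(((44 + 9*36)/(3*(5 + 36)))))*9 = (28/(((⅓)*(44 + 324)/41)))*9 = (28/(((⅓)*(1/41)*368)))*9 = (28/(368/123))*9 = (28*(123/368))*9 = (861/92)*9 = 7749/92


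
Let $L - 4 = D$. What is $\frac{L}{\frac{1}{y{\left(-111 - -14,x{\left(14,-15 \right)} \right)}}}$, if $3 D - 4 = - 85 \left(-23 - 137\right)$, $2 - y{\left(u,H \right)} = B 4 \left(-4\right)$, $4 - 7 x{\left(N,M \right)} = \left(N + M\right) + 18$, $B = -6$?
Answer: $- \frac{1279904}{3} \approx -4.2663 \cdot 10^{5}$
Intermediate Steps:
$x{\left(N,M \right)} = -2 - \frac{M}{7} - \frac{N}{7}$ ($x{\left(N,M \right)} = \frac{4}{7} - \frac{\left(N + M\right) + 18}{7} = \frac{4}{7} - \frac{\left(M + N\right) + 18}{7} = \frac{4}{7} - \frac{18 + M + N}{7} = \frac{4}{7} - \left(\frac{18}{7} + \frac{M}{7} + \frac{N}{7}\right) = -2 - \frac{M}{7} - \frac{N}{7}$)
$y{\left(u,H \right)} = -94$ ($y{\left(u,H \right)} = 2 - \left(-6\right) 4 \left(-4\right) = 2 - \left(-24\right) \left(-4\right) = 2 - 96 = -94$)
$D = \frac{13604}{3}$ ($D = \frac{4}{3} + \frac{\left(-85\right) \left(-23 - 137\right)}{3} = \frac{4}{3} + \frac{\left(-85\right) \left(-160\right)}{3} = \frac{4}{3} + \frac{1}{3} \cdot 13600 = \frac{4}{3} + \frac{13600}{3} = \frac{13604}{3} \approx 4534.7$)
$L = \frac{13616}{3}$ ($L = 4 + \frac{13604}{3} = \frac{13616}{3} \approx 4538.7$)
$\frac{L}{\frac{1}{y{\left(-111 - -14,x{\left(14,-15 \right)} \right)}}} = \frac{13616}{3 \frac{1}{-94}} = \frac{13616}{3 \left(- \frac{1}{94}\right)} = \frac{13616}{3} \left(-94\right) = - \frac{1279904}{3}$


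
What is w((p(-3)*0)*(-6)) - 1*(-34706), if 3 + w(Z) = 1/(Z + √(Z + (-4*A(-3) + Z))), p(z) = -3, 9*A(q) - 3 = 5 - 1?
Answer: 34703 - 3*I*√7/14 ≈ 34703.0 - 0.56695*I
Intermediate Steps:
A(q) = 7/9 (A(q) = ⅓ + (5 - 1)/9 = ⅓ + (⅑)*4 = ⅓ + 4/9 = 7/9)
w(Z) = -3 + 1/(Z + √(-28/9 + 2*Z)) (w(Z) = -3 + 1/(Z + √(Z + (-4*7/9 + Z))) = -3 + 1/(Z + √(Z + (-28/9 + Z))) = -3 + 1/(Z + √(-28/9 + 2*Z)))
w((p(-3)*0)*(-6)) - 1*(-34706) = (3 - 9*(-3*0)*(-6) - 3*√(-28 + 18*(-3*0*(-6))))/(3*(-3*0*(-6)) + √2*√(-14 + 9*(-3*0*(-6)))) - 1*(-34706) = (3 - 0*(-6) - 3*√(-28 + 18*(0*(-6))))/(3*(0*(-6)) + √2*√(-14 + 9*(0*(-6)))) + 34706 = (3 - 9*0 - 3*√(-28 + 18*0))/(3*0 + √2*√(-14 + 9*0)) + 34706 = (3 + 0 - 3*√(-28 + 0))/(0 + √2*√(-14 + 0)) + 34706 = (3 + 0 - 6*I*√7)/(0 + √2*√(-14)) + 34706 = (3 + 0 - 6*I*√7)/(0 + √2*(I*√14)) + 34706 = (3 + 0 - 6*I*√7)/(0 + 2*I*√7) + 34706 = (3 - 6*I*√7)/((2*I*√7)) + 34706 = (-I*√7/14)*(3 - 6*I*√7) + 34706 = -I*√7*(3 - 6*I*√7)/14 + 34706 = 34706 - I*√7*(3 - 6*I*√7)/14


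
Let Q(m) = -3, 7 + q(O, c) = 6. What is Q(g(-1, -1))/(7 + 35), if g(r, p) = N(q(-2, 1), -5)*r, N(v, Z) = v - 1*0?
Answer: -1/14 ≈ -0.071429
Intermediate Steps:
q(O, c) = -1 (q(O, c) = -7 + 6 = -1)
N(v, Z) = v (N(v, Z) = v + 0 = v)
g(r, p) = -r
Q(g(-1, -1))/(7 + 35) = -3/(7 + 35) = -3/42 = (1/42)*(-3) = -1/14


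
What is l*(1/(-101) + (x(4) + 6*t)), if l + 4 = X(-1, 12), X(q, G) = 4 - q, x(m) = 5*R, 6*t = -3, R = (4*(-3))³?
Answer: -872944/101 ≈ -8643.0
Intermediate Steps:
R = -1728 (R = (-12)³ = -1728)
t = -½ (t = (⅙)*(-3) = -½ ≈ -0.50000)
x(m) = -8640 (x(m) = 5*(-1728) = -8640)
l = 1 (l = -4 + (4 - 1*(-1)) = -4 + (4 + 1) = -4 + 5 = 1)
l*(1/(-101) + (x(4) + 6*t)) = 1*(1/(-101) + (-8640 + 6*(-½))) = 1*(-1/101 + (-8640 - 3)) = 1*(-1/101 - 8643) = 1*(-872944/101) = -872944/101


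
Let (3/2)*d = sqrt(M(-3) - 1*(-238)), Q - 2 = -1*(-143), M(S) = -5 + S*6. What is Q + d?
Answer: 145 + 2*sqrt(215)/3 ≈ 154.78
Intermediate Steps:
M(S) = -5 + 6*S
Q = 145 (Q = 2 - 1*(-143) = 2 + 143 = 145)
d = 2*sqrt(215)/3 (d = 2*sqrt((-5 + 6*(-3)) - 1*(-238))/3 = 2*sqrt((-5 - 18) + 238)/3 = 2*sqrt(-23 + 238)/3 = 2*sqrt(215)/3 ≈ 9.7753)
Q + d = 145 + 2*sqrt(215)/3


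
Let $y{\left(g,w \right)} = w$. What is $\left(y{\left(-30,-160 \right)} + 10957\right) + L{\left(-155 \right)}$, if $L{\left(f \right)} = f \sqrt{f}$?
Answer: $10797 - 155 i \sqrt{155} \approx 10797.0 - 1929.7 i$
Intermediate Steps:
$L{\left(f \right)} = f^{\frac{3}{2}}$
$\left(y{\left(-30,-160 \right)} + 10957\right) + L{\left(-155 \right)} = \left(-160 + 10957\right) + \left(-155\right)^{\frac{3}{2}} = 10797 - 155 i \sqrt{155}$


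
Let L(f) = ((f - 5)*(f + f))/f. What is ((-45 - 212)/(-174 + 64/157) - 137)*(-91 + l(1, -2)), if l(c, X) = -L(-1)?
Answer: 291782471/27254 ≈ 10706.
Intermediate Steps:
L(f) = -10 + 2*f (L(f) = ((-5 + f)*(2*f))/f = (2*f*(-5 + f))/f = -10 + 2*f)
l(c, X) = 12 (l(c, X) = -(-10 + 2*(-1)) = -(-10 - 2) = -1*(-12) = 12)
((-45 - 212)/(-174 + 64/157) - 137)*(-91 + l(1, -2)) = ((-45 - 212)/(-174 + 64/157) - 137)*(-91 + 12) = (-257/(-174 + 64*(1/157)) - 137)*(-79) = (-257/(-174 + 64/157) - 137)*(-79) = (-257/(-27254/157) - 137)*(-79) = (-257*(-157/27254) - 137)*(-79) = (40349/27254 - 137)*(-79) = -3693449/27254*(-79) = 291782471/27254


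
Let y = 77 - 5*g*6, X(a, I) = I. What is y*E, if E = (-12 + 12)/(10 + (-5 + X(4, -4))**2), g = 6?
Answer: 0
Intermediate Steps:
y = -103 (y = 77 - 5*6*6 = 77 - 30*6 = 77 - 1*180 = 77 - 180 = -103)
E = 0 (E = (-12 + 12)/(10 + (-5 - 4)**2) = 0/(10 + (-9)**2) = 0/(10 + 81) = 0/91 = 0*(1/91) = 0)
y*E = -103*0 = 0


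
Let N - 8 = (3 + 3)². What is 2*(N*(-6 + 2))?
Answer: -352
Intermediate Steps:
N = 44 (N = 8 + (3 + 3)² = 8 + 6² = 8 + 36 = 44)
2*(N*(-6 + 2)) = 2*(44*(-6 + 2)) = 2*(44*(-4)) = 2*(-176) = -352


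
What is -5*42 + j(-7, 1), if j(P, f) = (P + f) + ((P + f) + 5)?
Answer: -217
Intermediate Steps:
j(P, f) = 5 + 2*P + 2*f (j(P, f) = (P + f) + (5 + P + f) = 5 + 2*P + 2*f)
-5*42 + j(-7, 1) = -5*42 + (5 + 2*(-7) + 2*1) = -210 + (5 - 14 + 2) = -210 - 7 = -217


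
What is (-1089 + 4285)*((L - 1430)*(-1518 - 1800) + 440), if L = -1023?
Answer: 26013822824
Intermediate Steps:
(-1089 + 4285)*((L - 1430)*(-1518 - 1800) + 440) = (-1089 + 4285)*((-1023 - 1430)*(-1518 - 1800) + 440) = 3196*(-2453*(-3318) + 440) = 3196*(8139054 + 440) = 3196*8139494 = 26013822824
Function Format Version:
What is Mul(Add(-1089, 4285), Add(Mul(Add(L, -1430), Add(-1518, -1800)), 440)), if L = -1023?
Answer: 26013822824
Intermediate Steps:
Mul(Add(-1089, 4285), Add(Mul(Add(L, -1430), Add(-1518, -1800)), 440)) = Mul(Add(-1089, 4285), Add(Mul(Add(-1023, -1430), Add(-1518, -1800)), 440)) = Mul(3196, Add(Mul(-2453, -3318), 440)) = Mul(3196, Add(8139054, 440)) = Mul(3196, 8139494) = 26013822824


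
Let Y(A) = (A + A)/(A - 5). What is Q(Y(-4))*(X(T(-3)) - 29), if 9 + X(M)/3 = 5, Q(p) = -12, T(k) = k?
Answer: 492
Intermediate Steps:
Y(A) = 2*A/(-5 + A) (Y(A) = (2*A)/(-5 + A) = 2*A/(-5 + A))
X(M) = -12 (X(M) = -27 + 3*5 = -27 + 15 = -12)
Q(Y(-4))*(X(T(-3)) - 29) = -12*(-12 - 29) = -12*(-41) = 492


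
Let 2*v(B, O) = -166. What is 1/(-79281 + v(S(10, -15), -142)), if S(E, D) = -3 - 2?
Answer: -1/79364 ≈ -1.2600e-5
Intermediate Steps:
S(E, D) = -5
v(B, O) = -83 (v(B, O) = (½)*(-166) = -83)
1/(-79281 + v(S(10, -15), -142)) = 1/(-79281 - 83) = 1/(-79364) = -1/79364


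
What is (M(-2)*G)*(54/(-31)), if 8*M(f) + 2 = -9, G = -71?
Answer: -21087/124 ≈ -170.06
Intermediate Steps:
M(f) = -11/8 (M(f) = -¼ + (⅛)*(-9) = -¼ - 9/8 = -11/8)
(M(-2)*G)*(54/(-31)) = (-11/8*(-71))*(54/(-31)) = 781*(54*(-1/31))/8 = (781/8)*(-54/31) = -21087/124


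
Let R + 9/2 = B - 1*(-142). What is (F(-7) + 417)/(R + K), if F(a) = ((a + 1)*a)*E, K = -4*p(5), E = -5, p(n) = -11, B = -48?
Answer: 138/89 ≈ 1.5506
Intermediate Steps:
K = 44 (K = -4*(-11) = 44)
R = 179/2 (R = -9/2 + (-48 - 1*(-142)) = -9/2 + (-48 + 142) = -9/2 + 94 = 179/2 ≈ 89.500)
F(a) = -5*a*(1 + a) (F(a) = ((a + 1)*a)*(-5) = ((1 + a)*a)*(-5) = (a*(1 + a))*(-5) = -5*a*(1 + a))
(F(-7) + 417)/(R + K) = (-5*(-7)*(1 - 7) + 417)/(179/2 + 44) = (-5*(-7)*(-6) + 417)/(267/2) = (-210 + 417)*(2/267) = 207*(2/267) = 138/89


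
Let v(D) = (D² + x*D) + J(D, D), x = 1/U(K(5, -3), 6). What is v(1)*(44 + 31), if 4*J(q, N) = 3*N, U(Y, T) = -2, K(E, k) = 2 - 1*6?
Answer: 375/4 ≈ 93.750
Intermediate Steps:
K(E, k) = -4 (K(E, k) = 2 - 6 = -4)
J(q, N) = 3*N/4 (J(q, N) = (3*N)/4 = 3*N/4)
x = -½ (x = 1/(-2) = -½ ≈ -0.50000)
v(D) = D² + D/4 (v(D) = (D² - D/2) + 3*D/4 = D² + D/4)
v(1)*(44 + 31) = (1*(¼ + 1))*(44 + 31) = (1*(5/4))*75 = (5/4)*75 = 375/4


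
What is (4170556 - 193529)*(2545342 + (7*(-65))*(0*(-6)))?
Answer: 10122893858234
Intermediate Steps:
(4170556 - 193529)*(2545342 + (7*(-65))*(0*(-6))) = 3977027*(2545342 - 455*0) = 3977027*(2545342 + 0) = 3977027*2545342 = 10122893858234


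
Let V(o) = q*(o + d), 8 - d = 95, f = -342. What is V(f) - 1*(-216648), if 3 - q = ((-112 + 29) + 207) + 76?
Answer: 301161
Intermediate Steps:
d = -87 (d = 8 - 1*95 = 8 - 95 = -87)
q = -197 (q = 3 - (((-112 + 29) + 207) + 76) = 3 - ((-83 + 207) + 76) = 3 - (124 + 76) = 3 - 1*200 = 3 - 200 = -197)
V(o) = 17139 - 197*o (V(o) = -197*(o - 87) = -197*(-87 + o) = 17139 - 197*o)
V(f) - 1*(-216648) = (17139 - 197*(-342)) - 1*(-216648) = (17139 + 67374) + 216648 = 84513 + 216648 = 301161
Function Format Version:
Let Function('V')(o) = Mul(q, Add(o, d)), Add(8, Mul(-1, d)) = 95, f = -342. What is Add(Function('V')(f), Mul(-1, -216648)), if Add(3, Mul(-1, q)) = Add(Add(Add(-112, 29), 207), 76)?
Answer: 301161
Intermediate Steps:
d = -87 (d = Add(8, Mul(-1, 95)) = Add(8, -95) = -87)
q = -197 (q = Add(3, Mul(-1, Add(Add(Add(-112, 29), 207), 76))) = Add(3, Mul(-1, Add(Add(-83, 207), 76))) = Add(3, Mul(-1, Add(124, 76))) = Add(3, Mul(-1, 200)) = Add(3, -200) = -197)
Function('V')(o) = Add(17139, Mul(-197, o)) (Function('V')(o) = Mul(-197, Add(o, -87)) = Mul(-197, Add(-87, o)) = Add(17139, Mul(-197, o)))
Add(Function('V')(f), Mul(-1, -216648)) = Add(Add(17139, Mul(-197, -342)), Mul(-1, -216648)) = Add(Add(17139, 67374), 216648) = Add(84513, 216648) = 301161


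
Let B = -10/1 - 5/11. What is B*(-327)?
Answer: 37605/11 ≈ 3418.6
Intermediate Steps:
B = -115/11 (B = -10*1 - 5*1/11 = -10 - 5/11 = -115/11 ≈ -10.455)
B*(-327) = -115/11*(-327) = 37605/11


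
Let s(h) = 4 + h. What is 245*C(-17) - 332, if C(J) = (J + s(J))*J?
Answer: 124618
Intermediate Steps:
C(J) = J*(4 + 2*J) (C(J) = (J + (4 + J))*J = (4 + 2*J)*J = J*(4 + 2*J))
245*C(-17) - 332 = 245*(2*(-17)*(2 - 17)) - 332 = 245*(2*(-17)*(-15)) - 332 = 245*510 - 332 = 124950 - 332 = 124618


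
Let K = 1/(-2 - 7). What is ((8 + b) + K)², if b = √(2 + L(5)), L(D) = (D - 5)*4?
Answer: 5203/81 + 142*√2/9 ≈ 86.548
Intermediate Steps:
L(D) = -20 + 4*D (L(D) = (-5 + D)*4 = -20 + 4*D)
b = √2 (b = √(2 + (-20 + 4*5)) = √(2 + (-20 + 20)) = √(2 + 0) = √2 ≈ 1.4142)
K = -⅑ (K = 1/(-9) = -⅑ ≈ -0.11111)
((8 + b) + K)² = ((8 + √2) - ⅑)² = (71/9 + √2)²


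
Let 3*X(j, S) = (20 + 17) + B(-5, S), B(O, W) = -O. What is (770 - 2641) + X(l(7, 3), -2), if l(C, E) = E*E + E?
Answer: -1857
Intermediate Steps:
l(C, E) = E + E**2 (l(C, E) = E**2 + E = E + E**2)
X(j, S) = 14 (X(j, S) = ((20 + 17) - 1*(-5))/3 = (37 + 5)/3 = (1/3)*42 = 14)
(770 - 2641) + X(l(7, 3), -2) = (770 - 2641) + 14 = -1871 + 14 = -1857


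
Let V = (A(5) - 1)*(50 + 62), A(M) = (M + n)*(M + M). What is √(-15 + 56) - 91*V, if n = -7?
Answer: 214032 + √41 ≈ 2.1404e+5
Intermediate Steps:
A(M) = 2*M*(-7 + M) (A(M) = (M - 7)*(M + M) = (-7 + M)*(2*M) = 2*M*(-7 + M))
V = -2352 (V = (2*5*(-7 + 5) - 1)*(50 + 62) = (2*5*(-2) - 1)*112 = (-20 - 1)*112 = -21*112 = -2352)
√(-15 + 56) - 91*V = √(-15 + 56) - 91*(-2352) = √41 + 214032 = 214032 + √41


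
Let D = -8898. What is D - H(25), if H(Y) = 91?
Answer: -8989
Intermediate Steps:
D - H(25) = -8898 - 1*91 = -8898 - 91 = -8989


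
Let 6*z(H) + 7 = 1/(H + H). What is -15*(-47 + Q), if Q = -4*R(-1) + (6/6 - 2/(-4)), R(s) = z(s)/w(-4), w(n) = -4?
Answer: 2805/4 ≈ 701.25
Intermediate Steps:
z(H) = -7/6 + 1/(12*H) (z(H) = -7/6 + 1/(6*(H + H)) = -7/6 + 1/(6*((2*H))) = -7/6 + (1/(2*H))/6 = -7/6 + 1/(12*H))
R(s) = -(1 - 14*s)/(48*s) (R(s) = ((1 - 14*s)/(12*s))/(-4) = ((1 - 14*s)/(12*s))*(-1/4) = -(1 - 14*s)/(48*s))
Q = 1/4 (Q = -(-1 + 14*(-1))/(12*(-1)) + (6/6 - 2/(-4)) = -(-1)*(-1 - 14)/12 + (6*(1/6) - 2*(-1/4)) = -(-1)*(-15)/12 + (1 + 1/2) = -4*5/16 + 3/2 = -5/4 + 3/2 = 1/4 ≈ 0.25000)
-15*(-47 + Q) = -15*(-47 + 1/4) = -15*(-187/4) = 2805/4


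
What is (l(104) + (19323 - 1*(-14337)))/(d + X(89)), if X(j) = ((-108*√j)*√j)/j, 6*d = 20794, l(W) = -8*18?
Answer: 14364/1439 ≈ 9.9819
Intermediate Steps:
l(W) = -144
d = 10397/3 (d = (⅙)*20794 = 10397/3 ≈ 3465.7)
X(j) = -108 (X(j) = (-108*j)/j = -108)
(l(104) + (19323 - 1*(-14337)))/(d + X(89)) = (-144 + (19323 - 1*(-14337)))/(10397/3 - 108) = (-144 + (19323 + 14337))/(10073/3) = (-144 + 33660)*(3/10073) = 33516*(3/10073) = 14364/1439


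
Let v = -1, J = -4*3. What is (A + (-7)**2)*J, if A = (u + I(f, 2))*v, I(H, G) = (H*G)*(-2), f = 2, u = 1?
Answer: -672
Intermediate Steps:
J = -12
I(H, G) = -2*G*H (I(H, G) = (G*H)*(-2) = -2*G*H)
A = 7 (A = (1 - 2*2*2)*(-1) = (1 - 8)*(-1) = -7*(-1) = 7)
(A + (-7)**2)*J = (7 + (-7)**2)*(-12) = (7 + 49)*(-12) = 56*(-12) = -672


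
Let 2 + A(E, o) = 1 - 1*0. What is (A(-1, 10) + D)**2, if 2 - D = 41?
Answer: 1600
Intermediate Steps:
D = -39 (D = 2 - 1*41 = 2 - 41 = -39)
A(E, o) = -1 (A(E, o) = -2 + (1 - 1*0) = -2 + (1 + 0) = -2 + 1 = -1)
(A(-1, 10) + D)**2 = (-1 - 39)**2 = (-40)**2 = 1600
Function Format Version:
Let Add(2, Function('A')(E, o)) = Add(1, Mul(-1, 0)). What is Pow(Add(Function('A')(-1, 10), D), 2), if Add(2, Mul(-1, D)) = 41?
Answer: 1600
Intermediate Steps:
D = -39 (D = Add(2, Mul(-1, 41)) = Add(2, -41) = -39)
Function('A')(E, o) = -1 (Function('A')(E, o) = Add(-2, Add(1, Mul(-1, 0))) = Add(-2, Add(1, 0)) = Add(-2, 1) = -1)
Pow(Add(Function('A')(-1, 10), D), 2) = Pow(Add(-1, -39), 2) = Pow(-40, 2) = 1600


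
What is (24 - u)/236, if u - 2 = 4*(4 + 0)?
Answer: 3/118 ≈ 0.025424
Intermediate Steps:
u = 18 (u = 2 + 4*(4 + 0) = 2 + 4*4 = 2 + 16 = 18)
(24 - u)/236 = (24 - 1*18)/236 = (24 - 18)/236 = (1/236)*6 = 3/118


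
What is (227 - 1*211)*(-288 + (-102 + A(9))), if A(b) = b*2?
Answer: -5952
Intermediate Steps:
A(b) = 2*b
(227 - 1*211)*(-288 + (-102 + A(9))) = (227 - 1*211)*(-288 + (-102 + 2*9)) = (227 - 211)*(-288 + (-102 + 18)) = 16*(-288 - 84) = 16*(-372) = -5952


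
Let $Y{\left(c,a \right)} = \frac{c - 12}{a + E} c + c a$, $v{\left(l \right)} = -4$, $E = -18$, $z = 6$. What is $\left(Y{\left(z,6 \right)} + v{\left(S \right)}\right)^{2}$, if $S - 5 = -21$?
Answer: $1225$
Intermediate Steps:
$S = -16$ ($S = 5 - 21 = -16$)
$Y{\left(c,a \right)} = a c + \frac{c \left(-12 + c\right)}{-18 + a}$ ($Y{\left(c,a \right)} = \frac{c - 12}{a - 18} c + c a = \frac{-12 + c}{-18 + a} c + a c = \frac{c \left(-12 + c\right)}{-18 + a} + a c = a c + \frac{c \left(-12 + c\right)}{-18 + a}$)
$\left(Y{\left(z,6 \right)} + v{\left(S \right)}\right)^{2} = \left(\frac{6 \left(-12 + 6 + 6^{2} - 108\right)}{-18 + 6} - 4\right)^{2} = \left(\frac{6 \left(-12 + 6 + 36 - 108\right)}{-12} - 4\right)^{2} = \left(6 \left(- \frac{1}{12}\right) \left(-78\right) - 4\right)^{2} = \left(39 - 4\right)^{2} = 35^{2} = 1225$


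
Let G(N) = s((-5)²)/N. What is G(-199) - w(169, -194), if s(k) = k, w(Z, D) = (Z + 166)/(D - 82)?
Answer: 59765/54924 ≈ 1.0881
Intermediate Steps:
w(Z, D) = (166 + Z)/(-82 + D)
G(N) = 25/N (G(N) = (-5)²/N = 25/N)
G(-199) - w(169, -194) = 25/(-199) - (166 + 169)/(-82 - 194) = 25*(-1/199) - 335/(-276) = -25/199 - (-1)*335/276 = -25/199 - 1*(-335/276) = -25/199 + 335/276 = 59765/54924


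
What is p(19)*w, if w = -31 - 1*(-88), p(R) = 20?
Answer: 1140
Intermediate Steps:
w = 57 (w = -31 + 88 = 57)
p(19)*w = 20*57 = 1140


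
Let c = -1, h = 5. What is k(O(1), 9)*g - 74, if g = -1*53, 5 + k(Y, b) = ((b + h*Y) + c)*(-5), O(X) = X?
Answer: 3636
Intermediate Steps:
k(Y, b) = -25*Y - 5*b (k(Y, b) = -5 + ((b + 5*Y) - 1)*(-5) = -5 + (-1 + b + 5*Y)*(-5) = -5 + (5 - 25*Y - 5*b) = -25*Y - 5*b)
g = -53
k(O(1), 9)*g - 74 = (-25*1 - 5*9)*(-53) - 74 = (-25 - 45)*(-53) - 74 = -70*(-53) - 74 = 3710 - 74 = 3636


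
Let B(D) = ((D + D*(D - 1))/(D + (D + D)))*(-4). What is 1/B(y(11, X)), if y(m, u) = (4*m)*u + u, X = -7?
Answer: 1/420 ≈ 0.0023810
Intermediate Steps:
y(m, u) = u + 4*m*u (y(m, u) = 4*m*u + u = u + 4*m*u)
B(D) = -4*(D + D*(-1 + D))/(3*D) (B(D) = ((D + D*(-1 + D))/(D + 2*D))*(-4) = ((D + D*(-1 + D))/((3*D)))*(-4) = ((D + D*(-1 + D))*(1/(3*D)))*(-4) = ((D + D*(-1 + D))/(3*D))*(-4) = -4*(D + D*(-1 + D))/(3*D))
1/B(y(11, X)) = 1/(-(-28)*(1 + 4*11)/3) = 1/(-(-28)*(1 + 44)/3) = 1/(-(-28)*45/3) = 1/(-4/3*(-315)) = 1/420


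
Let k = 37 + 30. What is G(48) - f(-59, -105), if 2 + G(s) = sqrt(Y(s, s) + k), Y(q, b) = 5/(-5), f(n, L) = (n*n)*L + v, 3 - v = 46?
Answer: 365546 + sqrt(66) ≈ 3.6555e+5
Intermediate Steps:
v = -43 (v = 3 - 1*46 = 3 - 46 = -43)
f(n, L) = -43 + L*n**2 (f(n, L) = (n*n)*L - 43 = n**2*L - 43 = L*n**2 - 43 = -43 + L*n**2)
Y(q, b) = -1 (Y(q, b) = -1/5*5 = -1)
k = 67
G(s) = -2 + sqrt(66) (G(s) = -2 + sqrt(-1 + 67) = -2 + sqrt(66))
G(48) - f(-59, -105) = (-2 + sqrt(66)) - (-43 - 105*(-59)**2) = (-2 + sqrt(66)) - (-43 - 105*3481) = (-2 + sqrt(66)) - (-43 - 365505) = (-2 + sqrt(66)) - 1*(-365548) = (-2 + sqrt(66)) + 365548 = 365546 + sqrt(66)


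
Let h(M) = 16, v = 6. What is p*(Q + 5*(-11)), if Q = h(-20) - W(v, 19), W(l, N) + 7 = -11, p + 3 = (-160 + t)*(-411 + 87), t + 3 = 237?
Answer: 503559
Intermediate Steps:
t = 234 (t = -3 + 237 = 234)
p = -23979 (p = -3 + (-160 + 234)*(-411 + 87) = -3 + 74*(-324) = -3 - 23976 = -23979)
W(l, N) = -18 (W(l, N) = -7 - 11 = -18)
Q = 34 (Q = 16 - 1*(-18) = 16 + 18 = 34)
p*(Q + 5*(-11)) = -23979*(34 + 5*(-11)) = -23979*(34 - 55) = -23979*(-21) = 503559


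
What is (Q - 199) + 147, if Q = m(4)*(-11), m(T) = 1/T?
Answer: -219/4 ≈ -54.750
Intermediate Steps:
m(T) = 1/T
Q = -11/4 ≈ -2.7500
(Q - 199) + 147 = (-11/4 - 199) + 147 = -807/4 + 147 = -219/4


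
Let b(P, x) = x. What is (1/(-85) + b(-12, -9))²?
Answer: 586756/7225 ≈ 81.212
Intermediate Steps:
(1/(-85) + b(-12, -9))² = (1/(-85) - 9)² = (-1/85 - 9)² = (-766/85)² = 586756/7225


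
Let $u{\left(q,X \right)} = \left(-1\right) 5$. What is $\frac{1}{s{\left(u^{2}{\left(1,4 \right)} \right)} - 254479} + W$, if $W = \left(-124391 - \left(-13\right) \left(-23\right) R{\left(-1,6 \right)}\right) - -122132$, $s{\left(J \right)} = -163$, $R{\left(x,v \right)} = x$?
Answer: $- \frac{499098321}{254642} \approx -1960.0$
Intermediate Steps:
$u{\left(q,X \right)} = -5$
$W = -1960$ ($W = \left(-124391 - \left(-13\right) \left(-23\right) \left(-1\right)\right) - -122132 = \left(-124391 - 299 \left(-1\right)\right) + 122132 = \left(-124391 - -299\right) + 122132 = \left(-124391 + 299\right) + 122132 = -124092 + 122132 = -1960$)
$\frac{1}{s{\left(u^{2}{\left(1,4 \right)} \right)} - 254479} + W = \frac{1}{-163 - 254479} - 1960 = \frac{1}{-254642} - 1960 = - \frac{1}{254642} - 1960 = - \frac{499098321}{254642}$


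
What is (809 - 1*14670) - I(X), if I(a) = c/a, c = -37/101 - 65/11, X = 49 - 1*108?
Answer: -908581661/65549 ≈ -13861.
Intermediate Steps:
X = -59 (X = 49 - 108 = -59)
c = -6972/1111 (c = -37*1/101 - 65*1/11 = -37/101 - 65/11 = -6972/1111 ≈ -6.2754)
I(a) = -6972/(1111*a)
(809 - 1*14670) - I(X) = (809 - 1*14670) - (-6972)/(1111*(-59)) = (809 - 14670) - (-6972)*(-1)/(1111*59) = -13861 - 1*6972/65549 = -13861 - 6972/65549 = -908581661/65549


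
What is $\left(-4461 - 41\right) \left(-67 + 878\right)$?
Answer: $-3651122$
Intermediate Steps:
$\left(-4461 - 41\right) \left(-67 + 878\right) = \left(-4502\right) 811 = -3651122$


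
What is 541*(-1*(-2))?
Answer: 1082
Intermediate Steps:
541*(-1*(-2)) = 541*2 = 1082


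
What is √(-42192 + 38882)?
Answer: I*√3310 ≈ 57.533*I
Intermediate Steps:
√(-42192 + 38882) = √(-3310) = I*√3310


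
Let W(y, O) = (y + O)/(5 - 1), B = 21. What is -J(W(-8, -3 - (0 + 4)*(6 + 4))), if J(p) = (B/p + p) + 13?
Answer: 95/68 ≈ 1.3971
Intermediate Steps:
W(y, O) = O/4 + y/4 (W(y, O) = (O + y)/4 = (O + y)*(¼) = O/4 + y/4)
J(p) = 13 + p + 21/p (J(p) = (21/p + p) + 13 = (p + 21/p) + 13 = 13 + p + 21/p)
-J(W(-8, -3 - (0 + 4)*(6 + 4))) = -(13 + ((-3 - (0 + 4)*(6 + 4))/4 + (¼)*(-8)) + 21/((-3 - (0 + 4)*(6 + 4))/4 + (¼)*(-8))) = -(13 + ((-3 - 4*10)/4 - 2) + 21/((-3 - 4*10)/4 - 2)) = -(13 + ((-3 - 1*40)/4 - 2) + 21/((-3 - 1*40)/4 - 2)) = -(13 + ((-3 - 40)/4 - 2) + 21/((-3 - 40)/4 - 2)) = -(13 + ((¼)*(-43) - 2) + 21/((¼)*(-43) - 2)) = -(13 + (-43/4 - 2) + 21/(-43/4 - 2)) = -(13 - 51/4 + 21/(-51/4)) = -(13 - 51/4 + 21*(-4/51)) = -(13 - 51/4 - 28/17) = -1*(-95/68) = 95/68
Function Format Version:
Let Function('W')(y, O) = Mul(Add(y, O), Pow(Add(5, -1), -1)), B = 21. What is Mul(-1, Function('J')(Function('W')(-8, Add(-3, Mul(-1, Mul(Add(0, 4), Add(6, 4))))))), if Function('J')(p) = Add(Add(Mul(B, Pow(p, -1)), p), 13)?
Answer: Rational(95, 68) ≈ 1.3971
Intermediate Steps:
Function('W')(y, O) = Add(Mul(Rational(1, 4), O), Mul(Rational(1, 4), y)) (Function('W')(y, O) = Mul(Add(O, y), Pow(4, -1)) = Mul(Add(O, y), Rational(1, 4)) = Add(Mul(Rational(1, 4), O), Mul(Rational(1, 4), y)))
Function('J')(p) = Add(13, p, Mul(21, Pow(p, -1))) (Function('J')(p) = Add(Add(Mul(21, Pow(p, -1)), p), 13) = Add(Add(p, Mul(21, Pow(p, -1))), 13) = Add(13, p, Mul(21, Pow(p, -1))))
Mul(-1, Function('J')(Function('W')(-8, Add(-3, Mul(-1, Mul(Add(0, 4), Add(6, 4))))))) = Mul(-1, Add(13, Add(Mul(Rational(1, 4), Add(-3, Mul(-1, Mul(Add(0, 4), Add(6, 4))))), Mul(Rational(1, 4), -8)), Mul(21, Pow(Add(Mul(Rational(1, 4), Add(-3, Mul(-1, Mul(Add(0, 4), Add(6, 4))))), Mul(Rational(1, 4), -8)), -1)))) = Mul(-1, Add(13, Add(Mul(Rational(1, 4), Add(-3, Mul(-1, Mul(4, 10)))), -2), Mul(21, Pow(Add(Mul(Rational(1, 4), Add(-3, Mul(-1, Mul(4, 10)))), -2), -1)))) = Mul(-1, Add(13, Add(Mul(Rational(1, 4), Add(-3, Mul(-1, 40))), -2), Mul(21, Pow(Add(Mul(Rational(1, 4), Add(-3, Mul(-1, 40))), -2), -1)))) = Mul(-1, Add(13, Add(Mul(Rational(1, 4), Add(-3, -40)), -2), Mul(21, Pow(Add(Mul(Rational(1, 4), Add(-3, -40)), -2), -1)))) = Mul(-1, Add(13, Add(Mul(Rational(1, 4), -43), -2), Mul(21, Pow(Add(Mul(Rational(1, 4), -43), -2), -1)))) = Mul(-1, Add(13, Add(Rational(-43, 4), -2), Mul(21, Pow(Add(Rational(-43, 4), -2), -1)))) = Mul(-1, Add(13, Rational(-51, 4), Mul(21, Pow(Rational(-51, 4), -1)))) = Mul(-1, Add(13, Rational(-51, 4), Mul(21, Rational(-4, 51)))) = Mul(-1, Add(13, Rational(-51, 4), Rational(-28, 17))) = Mul(-1, Rational(-95, 68)) = Rational(95, 68)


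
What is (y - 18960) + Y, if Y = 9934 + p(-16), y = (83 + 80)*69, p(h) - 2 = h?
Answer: 2207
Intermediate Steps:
p(h) = 2 + h
y = 11247 (y = 163*69 = 11247)
Y = 9920 (Y = 9934 + (2 - 16) = 9934 - 14 = 9920)
(y - 18960) + Y = (11247 - 18960) + 9920 = -7713 + 9920 = 2207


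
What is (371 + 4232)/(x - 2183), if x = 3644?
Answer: 4603/1461 ≈ 3.1506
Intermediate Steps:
(371 + 4232)/(x - 2183) = (371 + 4232)/(3644 - 2183) = 4603/1461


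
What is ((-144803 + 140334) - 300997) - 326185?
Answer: -631651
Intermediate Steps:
((-144803 + 140334) - 300997) - 326185 = (-4469 - 300997) - 326185 = -305466 - 326185 = -631651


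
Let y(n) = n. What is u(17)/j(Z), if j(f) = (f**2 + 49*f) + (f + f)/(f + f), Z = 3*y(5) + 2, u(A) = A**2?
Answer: 289/1123 ≈ 0.25735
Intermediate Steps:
Z = 17 (Z = 3*5 + 2 = 15 + 2 = 17)
j(f) = 1 + f**2 + 49*f (j(f) = (f**2 + 49*f) + (2*f)/((2*f)) = (f**2 + 49*f) + (2*f)*(1/(2*f)) = (f**2 + 49*f) + 1 = 1 + f**2 + 49*f)
u(17)/j(Z) = 17**2/(1 + 17**2 + 49*17) = 289/(1 + 289 + 833) = 289/1123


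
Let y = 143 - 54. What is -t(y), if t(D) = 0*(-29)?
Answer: 0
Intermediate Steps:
y = 89
t(D) = 0
-t(y) = -1*0 = 0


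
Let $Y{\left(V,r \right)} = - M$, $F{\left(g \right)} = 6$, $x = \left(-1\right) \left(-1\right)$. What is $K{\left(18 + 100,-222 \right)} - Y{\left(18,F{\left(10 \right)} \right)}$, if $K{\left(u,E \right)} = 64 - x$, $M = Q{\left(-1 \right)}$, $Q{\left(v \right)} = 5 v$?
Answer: $58$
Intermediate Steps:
$x = 1$
$M = -5$ ($M = 5 \left(-1\right) = -5$)
$K{\left(u,E \right)} = 63$ ($K{\left(u,E \right)} = 64 - 1 = 63$)
$Y{\left(V,r \right)} = 5$ ($Y{\left(V,r \right)} = \left(-1\right) \left(-5\right) = 5$)
$K{\left(18 + 100,-222 \right)} - Y{\left(18,F{\left(10 \right)} \right)} = 63 - 5 = 58$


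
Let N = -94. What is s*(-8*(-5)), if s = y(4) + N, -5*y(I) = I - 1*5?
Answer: -3752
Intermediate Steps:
y(I) = 1 - I/5 (y(I) = -(I - 1*5)/5 = -(I - 5)/5 = -(-5 + I)/5 = 1 - I/5)
s = -469/5 (s = (1 - ⅕*4) - 94 = (1 - ⅘) - 94 = ⅕ - 94 = -469/5 ≈ -93.800)
s*(-8*(-5)) = -(-3752)*(-5)/5 = -469/5*40 = -3752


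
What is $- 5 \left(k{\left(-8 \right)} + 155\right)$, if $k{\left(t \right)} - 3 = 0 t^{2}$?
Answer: $-790$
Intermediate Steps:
$k{\left(t \right)} = 3$ ($k{\left(t \right)} = 3 + 0 t^{2} = 3 + 0 = 3$)
$- 5 \left(k{\left(-8 \right)} + 155\right) = - 5 \left(3 + 155\right) = \left(-5\right) 158 = -790$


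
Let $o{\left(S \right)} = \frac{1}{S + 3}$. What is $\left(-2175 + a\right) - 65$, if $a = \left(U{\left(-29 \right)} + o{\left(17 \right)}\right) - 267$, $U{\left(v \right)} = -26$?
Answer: $- \frac{50659}{20} \approx -2532.9$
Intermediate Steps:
$o{\left(S \right)} = \frac{1}{3 + S}$
$a = - \frac{5859}{20}$ ($a = \left(-26 + \frac{1}{3 + 17}\right) - 267 = \left(-26 + \frac{1}{20}\right) - 267 = - \frac{519}{20} - 267 = - \frac{5859}{20} \approx -292.95$)
$\left(-2175 + a\right) - 65 = \left(-2175 - \frac{5859}{20}\right) - 65 = - \frac{49359}{20} - 65 = - \frac{50659}{20}$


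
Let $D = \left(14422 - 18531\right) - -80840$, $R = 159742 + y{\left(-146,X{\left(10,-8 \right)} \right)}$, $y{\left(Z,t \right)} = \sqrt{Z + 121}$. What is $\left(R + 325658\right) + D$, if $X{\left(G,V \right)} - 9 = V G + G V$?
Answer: $562131 + 5 i \approx 5.6213 \cdot 10^{5} + 5.0 i$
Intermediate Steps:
$X{\left(G,V \right)} = 9 + 2 G V$ ($X{\left(G,V \right)} = 9 + \left(V G + G V\right) = 9 + \left(G V + G V\right) = 9 + 2 G V$)
$y{\left(Z,t \right)} = \sqrt{121 + Z}$
$R = 159742 + 5 i$ ($R = 159742 + \sqrt{121 - 146} = 159742 + \sqrt{-25} = 159742 + 5 i \approx 1.5974 \cdot 10^{5} + 5.0 i$)
$D = 76731$ ($D = -4109 + 80840 = 76731$)
$\left(R + 325658\right) + D = \left(\left(159742 + 5 i\right) + 325658\right) + 76731 = \left(485400 + 5 i\right) + 76731 = 562131 + 5 i$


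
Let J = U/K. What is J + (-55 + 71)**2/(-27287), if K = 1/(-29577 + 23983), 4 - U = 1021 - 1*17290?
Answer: -2483967317750/27287 ≈ -9.1031e+7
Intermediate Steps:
U = 16273 (U = 4 - (1021 - 1*17290) = 4 - (1021 - 17290) = 4 - 1*(-16269) = 4 + 16269 = 16273)
K = -1/5594 (K = 1/(-5594) = -1/5594 ≈ -0.00017876)
J = -91031162 (J = 16273/(-1/5594) = 16273*(-5594) = -91031162)
J + (-55 + 71)**2/(-27287) = -91031162 + (-55 + 71)**2/(-27287) = -91031162 + 16**2*(-1/27287) = -91031162 + 256*(-1/27287) = -91031162 - 256/27287 = -2483967317750/27287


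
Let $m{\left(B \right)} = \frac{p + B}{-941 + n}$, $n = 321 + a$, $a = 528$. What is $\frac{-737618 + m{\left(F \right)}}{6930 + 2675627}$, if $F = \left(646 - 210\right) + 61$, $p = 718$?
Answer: $- \frac{67862071}{246795244} \approx -0.27497$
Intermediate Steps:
$F = 497$ ($F = 436 + 61 = 497$)
$n = 849$ ($n = 321 + 528 = 849$)
$m{\left(B \right)} = - \frac{359}{46} - \frac{B}{92}$ ($m{\left(B \right)} = \frac{718 + B}{-941 + 849} = \frac{718 + B}{-92} = \left(718 + B\right) \left(- \frac{1}{92}\right) = - \frac{359}{46} - \frac{B}{92}$)
$\frac{-737618 + m{\left(F \right)}}{6930 + 2675627} = \frac{-737618 - \frac{1215}{92}}{6930 + 2675627} = \frac{-737618 - \frac{1215}{92}}{2682557} = \left(-737618 - \frac{1215}{92}\right) \frac{1}{2682557} = \left(- \frac{67862071}{92}\right) \frac{1}{2682557} = - \frac{67862071}{246795244}$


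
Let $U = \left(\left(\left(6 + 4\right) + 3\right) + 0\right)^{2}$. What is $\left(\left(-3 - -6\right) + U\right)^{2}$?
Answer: $29584$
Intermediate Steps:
$U = 169$ ($U = \left(\left(10 + 3\right) + 0\right)^{2} = \left(13 + 0\right)^{2} = 13^{2} = 169$)
$\left(\left(-3 - -6\right) + U\right)^{2} = \left(\left(-3 - -6\right) + 169\right)^{2} = \left(\left(-3 + 6\right) + 169\right)^{2} = \left(3 + 169\right)^{2} = 172^{2} = 29584$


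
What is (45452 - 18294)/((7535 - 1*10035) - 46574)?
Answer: -13579/24537 ≈ -0.55341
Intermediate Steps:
(45452 - 18294)/((7535 - 1*10035) - 46574) = 27158/((7535 - 10035) - 46574) = 27158/(-2500 - 46574) = 27158/(-49074) = 27158*(-1/49074) = -13579/24537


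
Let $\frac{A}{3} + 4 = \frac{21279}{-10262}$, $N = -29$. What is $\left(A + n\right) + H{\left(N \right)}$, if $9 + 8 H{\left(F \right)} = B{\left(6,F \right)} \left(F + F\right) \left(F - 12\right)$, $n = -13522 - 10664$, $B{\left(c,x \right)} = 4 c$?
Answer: $- \frac{700744599}{41048} \approx -17071.0$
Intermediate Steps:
$n = -24186$
$H{\left(F \right)} = - \frac{9}{8} + 6 F \left(-12 + F\right)$ ($H{\left(F \right)} = - \frac{9}{8} + \frac{4 \cdot 6 \left(F + F\right) \left(F - 12\right)}{8} = - \frac{9}{8} + \frac{24 \cdot 2 F \left(-12 + F\right)}{8} = - \frac{9}{8} + \frac{48 F \left(-12 + F\right)}{8} = - \frac{9}{8} + 6 F \left(-12 + F\right)$)
$A = - \frac{186981}{10262}$ ($A = -12 + 3 \frac{21279}{-10262} = -12 + 3 \cdot 21279 \left(- \frac{1}{10262}\right) = -12 + 3 \left(- \frac{21279}{10262}\right) = -12 - \frac{63837}{10262} = - \frac{186981}{10262} \approx -18.221$)
$\left(A + n\right) + H{\left(N \right)} = \left(- \frac{186981}{10262} - 24186\right) - \left(- \frac{16695}{8} - 5046\right) = - \frac{248383713}{10262} + \left(- \frac{9}{8} + 2088 + 6 \cdot 841\right) = - \frac{248383713}{10262} + \left(- \frac{9}{8} + 2088 + 5046\right) = - \frac{248383713}{10262} + \frac{57063}{8} = - \frac{700744599}{41048}$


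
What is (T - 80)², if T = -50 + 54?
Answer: 5776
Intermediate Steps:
T = 4
(T - 80)² = (4 - 80)² = (-76)² = 5776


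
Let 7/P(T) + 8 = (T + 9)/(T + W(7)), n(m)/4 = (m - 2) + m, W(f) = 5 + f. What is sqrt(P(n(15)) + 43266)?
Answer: sqrt(32822605478)/871 ≈ 208.00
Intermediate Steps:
n(m) = -8 + 8*m (n(m) = 4*((m - 2) + m) = 4*((-2 + m) + m) = 4*(-2 + 2*m) = -8 + 8*m)
P(T) = 7/(-8 + (9 + T)/(12 + T)) (P(T) = 7/(-8 + (T + 9)/(T + (5 + 7))) = 7/(-8 + (9 + T)/(T + 12)) = 7/(-8 + (9 + T)/(12 + T)))
sqrt(P(n(15)) + 43266) = sqrt(7*(-12 - (-8 + 8*15))/(87 + 7*(-8 + 8*15)) + 43266) = sqrt(7*(-12 - (-8 + 120))/(87 + 7*(-8 + 120)) + 43266) = sqrt(7*(-12 - 1*112)/(87 + 7*112) + 43266) = sqrt(7*(-12 - 112)/(87 + 784) + 43266) = sqrt(7*(-124)/871 + 43266) = sqrt(7*(1/871)*(-124) + 43266) = sqrt(-868/871 + 43266) = sqrt(37683818/871) = sqrt(32822605478)/871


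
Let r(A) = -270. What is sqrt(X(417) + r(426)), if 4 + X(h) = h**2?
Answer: sqrt(173615) ≈ 416.67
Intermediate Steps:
X(h) = -4 + h**2
sqrt(X(417) + r(426)) = sqrt((-4 + 417**2) - 270) = sqrt((-4 + 173889) - 270) = sqrt(173885 - 270) = sqrt(173615)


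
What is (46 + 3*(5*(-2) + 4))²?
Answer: 784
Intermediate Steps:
(46 + 3*(5*(-2) + 4))² = (46 + 3*(-10 + 4))² = (46 + 3*(-6))² = (46 - 18)² = 28² = 784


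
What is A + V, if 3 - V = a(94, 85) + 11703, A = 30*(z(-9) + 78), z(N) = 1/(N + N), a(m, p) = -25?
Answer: -28010/3 ≈ -9336.7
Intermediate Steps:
z(N) = 1/(2*N)
A = 7015/3 (A = 30*((½)/(-9) + 78) = 30*((½)*(-⅑) + 78) = 30*(-1/18 + 78) = 30*(1403/18) = 7015/3 ≈ 2338.3)
V = -11675 (V = 3 - (-25 + 11703) = 3 - 1*11678 = 3 - 11678 = -11675)
A + V = 7015/3 - 11675 = -28010/3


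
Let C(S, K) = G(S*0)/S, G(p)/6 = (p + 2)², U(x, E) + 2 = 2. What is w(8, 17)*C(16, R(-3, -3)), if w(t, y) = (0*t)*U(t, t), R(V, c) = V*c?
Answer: 0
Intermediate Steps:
U(x, E) = 0 (U(x, E) = -2 + 2 = 0)
G(p) = 6*(2 + p)² (G(p) = 6*(p + 2)² = 6*(2 + p)²)
w(t, y) = 0 (w(t, y) = (0*t)*0 = 0*0 = 0)
C(S, K) = 24/S (C(S, K) = (6*(2 + S*0)²)/S = (6*(2 + 0)²)/S = (6*2²)/S = (6*4)/S = 24/S)
w(8, 17)*C(16, R(-3, -3)) = 0*(24/16) = 0*(24*(1/16)) = 0*(3/2) = 0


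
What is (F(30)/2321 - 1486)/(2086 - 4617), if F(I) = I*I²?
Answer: 3422006/5874451 ≈ 0.58252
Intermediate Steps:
F(I) = I³
(F(30)/2321 - 1486)/(2086 - 4617) = (30³/2321 - 1486)/(2086 - 4617) = (27000*(1/2321) - 1486)/(-2531) = (27000/2321 - 1486)*(-1/2531) = -3422006/2321*(-1/2531) = 3422006/5874451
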